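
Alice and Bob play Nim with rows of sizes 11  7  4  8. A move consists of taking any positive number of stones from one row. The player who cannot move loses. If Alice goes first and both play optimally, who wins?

Nim-sum: 11 ⊕ 7 ⊕ 4 ⊕ 8 = 0.
The nim-sum is 0, so this is a P-position: the player to move is in a losing position under optimal play; Alice is about to move from it and so loses — Bob wins.

Bob wins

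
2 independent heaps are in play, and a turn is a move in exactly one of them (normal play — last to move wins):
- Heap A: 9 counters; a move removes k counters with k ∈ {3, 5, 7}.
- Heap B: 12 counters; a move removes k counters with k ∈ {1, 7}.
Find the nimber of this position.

Build the Grundy sequence for heap A with g(k) = mex{g(k−s) : s ∈ {3, 5, 7}, s ≤ k}:
k:     0  1  2  3  4  5  6  7  8  9
g(k):  0  0  0  1  1  1  2  2  2  3
So g(9) = 3.
For heap B, compute g(0), g(1), … with moves {1, 7}:
g(0) = mex{} = 0
g(1) = mex{0} = 1
g(2) = mex{1} = 0
g(3) = mex{0} = 1
g(4) = mex{1} = 0
g(5) = mex{0} = 1
g(6) = mex{1} = 0
g(7) = mex{0} = 1
g(8) = mex{1} = 0
g(9) = mex{0} = 1
g(10) = mex{1} = 0
g(11) = mex{0} = 1
g(12) = mex{1} = 0
So g(12) = 0.
The value of a disjunctive sum is the nim-sum of the parts.
Combined value = 3 XOR 0 = 3.

3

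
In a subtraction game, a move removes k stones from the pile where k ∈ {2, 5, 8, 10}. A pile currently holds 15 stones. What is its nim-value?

Grundy values for subtraction set {2, 5, 8, 10}:
k:     0  1  2  3  4  5  6  7  8  9 10 11 12 13 14 15
g(k):  0  0  1  1  0  2  1  0  2  1  3  2  2  0  3  1
So g(15) = 1.

1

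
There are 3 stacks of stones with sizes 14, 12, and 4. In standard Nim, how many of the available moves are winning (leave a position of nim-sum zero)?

3

Nim-sum: 14 ⊕ 12 ⊕ 4 = 6.
The overall nim-sum is X = 6. A stack of size p has a winning move iff p XOR X < p (reduce it to p XOR X).
  14: 14 XOR 6 = 8 < 14 — winning move (to 8).
  12: 12 XOR 6 = 10 < 12 — winning move (to 10).
  4: 4 XOR 6 = 2 < 4 — winning move (to 2).
That gives 3 winning moves.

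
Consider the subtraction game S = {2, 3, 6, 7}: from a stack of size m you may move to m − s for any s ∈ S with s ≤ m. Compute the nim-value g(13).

2

Build the Grundy sequence with g(k) = mex{g(k−s) : s ∈ {2, 3, 6, 7}, s ≤ k}:
k:     0  1  2  3  4  5  6  7  8  9 10 11 12 13
g(k):  0  0  1  1  2  0  3  1  2  0  0  1  1  2
So g(13) = 2.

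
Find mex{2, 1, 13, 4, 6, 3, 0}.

The values 0, 1, 2, 3, 4 are all present; 5 is the first non-negative integer missing from the set.

5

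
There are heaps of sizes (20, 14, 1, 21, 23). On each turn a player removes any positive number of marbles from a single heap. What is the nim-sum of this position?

25

Compute the nim-sum pairwise:
20 XOR 14 = 26
26 XOR 1 = 27
27 XOR 21 = 14
14 XOR 23 = 25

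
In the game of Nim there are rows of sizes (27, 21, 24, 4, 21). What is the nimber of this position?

Compute the nim-sum pairwise:
27 ⊕ 21 = 14
14 ⊕ 24 = 22
22 ⊕ 4 = 18
18 ⊕ 21 = 7

7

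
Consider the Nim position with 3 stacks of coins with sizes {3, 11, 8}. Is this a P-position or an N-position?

P-position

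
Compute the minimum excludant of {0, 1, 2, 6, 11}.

3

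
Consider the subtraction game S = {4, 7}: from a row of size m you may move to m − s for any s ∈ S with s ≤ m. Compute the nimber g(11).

0

Compute g(0), g(1), … for moves {4, 7}:
g(0) = mex{} = 0
g(1) = mex{} = 0
g(2) = mex{} = 0
g(3) = mex{} = 0
g(4) = mex{0} = 1
g(5) = mex{0} = 1
g(6) = mex{0} = 1
g(7) = mex{0} = 1
g(8) = mex{0,1} = 2
g(9) = mex{0,1} = 2
g(10) = mex{0,1} = 2
g(11) = mex{1} = 0
So g(11) = 0.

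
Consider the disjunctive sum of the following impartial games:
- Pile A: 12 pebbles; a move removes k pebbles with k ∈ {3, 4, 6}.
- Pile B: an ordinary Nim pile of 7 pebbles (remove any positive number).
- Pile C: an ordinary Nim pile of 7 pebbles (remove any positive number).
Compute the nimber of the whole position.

Grundy values for pile A (subtraction set {3, 4, 6}):
g(0) = mex{} = 0
g(1) = mex{} = 0
g(2) = mex{} = 0
g(3) = mex{0} = 1
g(4) = mex{0} = 1
g(5) = mex{0} = 1
g(6) = mex{0,1} = 2
g(7) = mex{0,1} = 2
g(8) = mex{0,1} = 2
g(9) = mex{1,2} = 0
g(10) = mex{1,2} = 0
g(11) = mex{1,2} = 0
g(12) = mex{0,2} = 1
So g(12) = 1.
Pile B is a plain Nim pile of size 7, so its Grundy value is 7.
Pile C is a plain Nim pile of size 7, so its Grundy value is 7.
The value of a disjunctive sum is the nim-sum of the parts.
Combined value = 1 ⊕ 7 ⊕ 7 = 1.

1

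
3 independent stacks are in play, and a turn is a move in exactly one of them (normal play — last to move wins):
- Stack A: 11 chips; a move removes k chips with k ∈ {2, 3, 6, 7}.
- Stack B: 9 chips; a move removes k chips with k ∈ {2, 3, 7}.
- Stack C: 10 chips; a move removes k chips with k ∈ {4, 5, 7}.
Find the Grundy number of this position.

1

For stack A, compute g(0), g(1), … with moves {2, 3, 6, 7}:
k:     0  1  2  3  4  5  6  7  8  9 10 11
g(k):  0  0  1  1  2  0  3  1  2  0  0  1
So g(11) = 1.
Grundy values for stack B (subtraction set {2, 3, 7}):
g(0) = mex{} = 0
g(1) = mex{} = 0
g(2) = mex{0} = 1
g(3) = mex{0} = 1
g(4) = mex{0,1} = 2
g(5) = mex{1} = 0
g(6) = mex{1,2} = 0
g(7) = mex{0,2} = 1
g(8) = mex{0} = 1
g(9) = mex{0,1} = 2
So g(9) = 2.
For stack C, compute g(0), g(1), … with moves {4, 5, 7}:
g(0) = mex{} = 0
g(1) = mex{} = 0
g(2) = mex{} = 0
g(3) = mex{} = 0
g(4) = mex{0} = 1
g(5) = mex{0} = 1
g(6) = mex{0} = 1
g(7) = mex{0} = 1
g(8) = mex{0,1} = 2
g(9) = mex{0,1} = 2
g(10) = mex{0,1} = 2
So g(10) = 2.
By the Sprague-Grundy theorem, the Grundy value of a sum of independent games is the XOR of the component values.
Combined value = 1 XOR 2 XOR 2 = 1.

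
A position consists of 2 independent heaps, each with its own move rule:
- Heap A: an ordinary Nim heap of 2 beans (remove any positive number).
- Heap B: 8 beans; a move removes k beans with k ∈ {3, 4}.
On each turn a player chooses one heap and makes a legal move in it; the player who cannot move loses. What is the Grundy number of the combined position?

2

Heap A is a plain Nim heap of size 2, so its Grundy value is 2.
For heap B, compute g(0), g(1), … with moves {3, 4}:
g(0) = mex{} = 0
g(1) = mex{} = 0
g(2) = mex{} = 0
g(3) = mex{0} = 1
g(4) = mex{0} = 1
g(5) = mex{0} = 1
g(6) = mex{0,1} = 2
g(7) = mex{1} = 0
g(8) = mex{1} = 0
So g(8) = 0.
The value of a disjunctive sum is the nim-sum of the parts.
Combined value = 2 ⊕ 0 = 2.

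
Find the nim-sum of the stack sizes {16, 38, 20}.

Bitwise XOR of the heap sizes:
  010000  (16)
  100110  (38)
  010100  (20)
  ------
  100010  (34)

34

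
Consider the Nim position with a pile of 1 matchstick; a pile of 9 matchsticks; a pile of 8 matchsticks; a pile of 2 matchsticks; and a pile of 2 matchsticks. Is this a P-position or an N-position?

Bitwise XOR of the heap sizes:
  0001  (1)
  1001  (9)
  1000  (8)
  0010  (2)
  0010  (2)
  ----
  0000  (0)
The nim-sum is 0, so this is a P-position: the player to move is in a losing position under optimal play.

P-position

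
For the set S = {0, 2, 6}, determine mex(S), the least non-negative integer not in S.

0 is in the set but 1 is not, so the mex is 1.

1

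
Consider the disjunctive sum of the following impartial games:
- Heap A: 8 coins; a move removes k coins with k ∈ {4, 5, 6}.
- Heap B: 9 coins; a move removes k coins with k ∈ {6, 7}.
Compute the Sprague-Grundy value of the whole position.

Build the Grundy sequence for heap A with g(k) = mex{g(k−s) : s ∈ {4, 5, 6}, s ≤ k}:
k:     0  1  2  3  4  5  6  7  8
g(k):  0  0  0  0  1  1  1  1  2
So g(8) = 2.
Build the Grundy sequence for heap B with g(k) = mex{g(k−s) : s ∈ {6, 7}, s ≤ k}:
g(0) = mex{} = 0
g(1) = mex{} = 0
g(2) = mex{} = 0
g(3) = mex{} = 0
g(4) = mex{} = 0
g(5) = mex{} = 0
g(6) = mex{0} = 1
g(7) = mex{0} = 1
g(8) = mex{0} = 1
g(9) = mex{0} = 1
So g(9) = 1.
By the Sprague-Grundy theorem, the Grundy value of a sum of independent games is the XOR of the component values.
Combined value = 2 ⊕ 1 = 3.

3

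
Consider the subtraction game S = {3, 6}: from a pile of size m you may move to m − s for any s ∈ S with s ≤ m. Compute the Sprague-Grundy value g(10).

0

Compute g(0), g(1), … for moves {3, 6}:
k:     0  1  2  3  4  5  6  7  8  9 10
g(k):  0  0  0  1  1  1  2  2  2  0  0
So g(10) = 0.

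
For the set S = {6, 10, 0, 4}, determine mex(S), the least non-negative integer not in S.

1

0 is in the set but 1 is not, so the mex is 1.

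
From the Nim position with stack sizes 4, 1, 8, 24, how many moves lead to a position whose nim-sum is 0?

Compute the nim-sum pairwise:
4 ^ 1 = 5
5 ^ 8 = 13
13 ^ 24 = 21
The overall nim-sum is X = 21. A stack of size p has a winning move iff p XOR X < p (reduce it to p XOR X).
  4: 4 XOR 21 = 17 ≥ 4 — no move.
  1: 1 XOR 21 = 20 ≥ 1 — no move.
  8: 8 XOR 21 = 29 ≥ 8 — no move.
  24: 24 XOR 21 = 13 < 24 — winning move (to 13).
That gives 1 winning move.

1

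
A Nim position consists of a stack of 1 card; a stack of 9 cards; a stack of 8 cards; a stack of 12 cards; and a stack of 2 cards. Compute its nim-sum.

14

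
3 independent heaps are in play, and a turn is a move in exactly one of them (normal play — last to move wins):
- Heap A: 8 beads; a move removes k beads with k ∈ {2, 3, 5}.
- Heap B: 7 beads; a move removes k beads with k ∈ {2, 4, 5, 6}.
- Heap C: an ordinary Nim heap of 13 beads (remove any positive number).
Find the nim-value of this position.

14

Build the Grundy sequence for heap A with g(k) = mex{g(k−s) : s ∈ {2, 3, 5}, s ≤ k}:
g(0) = mex{} = 0
g(1) = mex{} = 0
g(2) = mex{0} = 1
g(3) = mex{0} = 1
g(4) = mex{0,1} = 2
g(5) = mex{0,1} = 2
g(6) = mex{0,1,2} = 3
g(7) = mex{1,2} = 0
g(8) = mex{1,2,3} = 0
So g(8) = 0.
For heap B, compute g(0), g(1), … with moves {2, 4, 5, 6}:
k:     0  1  2  3  4  5  6  7
g(k):  0  0  1  1  2  2  3  3
So g(7) = 3.
Heap C is a plain Nim heap of size 13, so its Grundy value is 13.
By the Sprague-Grundy theorem, the Grundy value of a sum of independent games is the XOR of the component values.
Combined value = 0 ⊕ 3 ⊕ 13 = 14.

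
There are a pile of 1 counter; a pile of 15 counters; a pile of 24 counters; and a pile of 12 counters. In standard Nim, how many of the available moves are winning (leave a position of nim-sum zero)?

In binary:
  00001  (1)
  01111  (15)
  11000  (24)
  01100  (12)
  -----
  11010  (26)
The overall nim-sum is X = 26. A pile of size p has a winning move iff p XOR X < p (reduce it to p XOR X).
  1: 1 XOR 26 = 27 ≥ 1 — no move.
  15: 15 XOR 26 = 21 ≥ 15 — no move.
  24: 24 XOR 26 = 2 < 24 — winning move (to 2).
  12: 12 XOR 26 = 22 ≥ 12 — no move.
That gives 1 winning move.

1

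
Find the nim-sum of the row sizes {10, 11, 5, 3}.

7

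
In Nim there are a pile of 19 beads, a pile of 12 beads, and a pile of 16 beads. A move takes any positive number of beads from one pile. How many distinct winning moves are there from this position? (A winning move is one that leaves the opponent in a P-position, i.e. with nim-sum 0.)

1

In binary:
  10011  (19)
  01100  (12)
  10000  (16)
  -----
  01111  (15)
The overall nim-sum is X = 15. A pile of size p has a winning move iff p XOR X < p (reduce it to p XOR X).
  19: 19 XOR 15 = 28 ≥ 19 — no move.
  12: 12 XOR 15 = 3 < 12 — winning move (to 3).
  16: 16 XOR 15 = 31 ≥ 16 — no move.
That gives 1 winning move.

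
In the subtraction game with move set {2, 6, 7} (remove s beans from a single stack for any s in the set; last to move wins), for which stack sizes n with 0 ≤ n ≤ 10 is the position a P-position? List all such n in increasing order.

0, 1, 4, 5, 9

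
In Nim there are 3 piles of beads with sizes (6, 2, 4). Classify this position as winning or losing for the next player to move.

Losing position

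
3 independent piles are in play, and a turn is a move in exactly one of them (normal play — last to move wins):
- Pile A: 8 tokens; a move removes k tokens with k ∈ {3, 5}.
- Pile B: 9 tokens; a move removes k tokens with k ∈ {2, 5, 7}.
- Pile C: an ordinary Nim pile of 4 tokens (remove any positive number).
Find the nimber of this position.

For pile A, compute g(0), g(1), … with moves {3, 5}:
k:     0  1  2  3  4  5  6  7  8
g(k):  0  0  0  1  1  1  2  2  0
So g(8) = 0.
Grundy values for pile B (subtraction set {2, 5, 7}):
k:     0  1  2  3  4  5  6  7  8  9
g(k):  0  0  1  1  0  2  1  3  2  2
So g(9) = 2.
Pile C is a plain Nim pile of size 4, so its Grundy value is 4.
By the Sprague-Grundy theorem, the Grundy value of a sum of independent games is the XOR of the component values.
Combined value = 0 XOR 2 XOR 4 = 6.

6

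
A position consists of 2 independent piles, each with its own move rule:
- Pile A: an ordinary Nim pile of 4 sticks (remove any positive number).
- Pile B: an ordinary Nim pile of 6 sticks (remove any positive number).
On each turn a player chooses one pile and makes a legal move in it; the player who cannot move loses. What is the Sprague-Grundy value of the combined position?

2

Pile A is a plain Nim pile of size 4, so its Grundy value is 4.
Pile B is a plain Nim pile of size 6, so its Grundy value is 6.
By the Sprague-Grundy theorem, the Grundy value of a sum of independent games is the XOR of the component values.
Combined value = 4 XOR 6 = 2.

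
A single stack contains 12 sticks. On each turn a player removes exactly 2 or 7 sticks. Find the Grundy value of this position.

1

Grundy values for subtraction set {2, 7}:
g(0) = mex{} = 0
g(1) = mex{} = 0
g(2) = mex{0} = 1
g(3) = mex{0} = 1
g(4) = mex{1} = 0
g(5) = mex{1} = 0
g(6) = mex{0} = 1
g(7) = mex{0} = 1
g(8) = mex{0,1} = 2
g(9) = mex{1} = 0
g(10) = mex{1,2} = 0
g(11) = mex{0} = 1
g(12) = mex{0} = 1
So g(12) = 1.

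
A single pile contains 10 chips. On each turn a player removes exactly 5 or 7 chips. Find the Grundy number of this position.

2

Grundy values for subtraction set {5, 7}:
g(0) = mex{} = 0
g(1) = mex{} = 0
g(2) = mex{} = 0
g(3) = mex{} = 0
g(4) = mex{} = 0
g(5) = mex{0} = 1
g(6) = mex{0} = 1
g(7) = mex{0} = 1
g(8) = mex{0} = 1
g(9) = mex{0} = 1
g(10) = mex{0,1} = 2
So g(10) = 2.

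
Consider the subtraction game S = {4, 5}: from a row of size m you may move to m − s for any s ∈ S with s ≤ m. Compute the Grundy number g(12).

0

Grundy values for subtraction set {4, 5}:
g(0) = mex{} = 0
g(1) = mex{} = 0
g(2) = mex{} = 0
g(3) = mex{} = 0
g(4) = mex{0} = 1
g(5) = mex{0} = 1
g(6) = mex{0} = 1
g(7) = mex{0} = 1
g(8) = mex{0,1} = 2
g(9) = mex{1} = 0
g(10) = mex{1} = 0
g(11) = mex{1} = 0
g(12) = mex{1,2} = 0
So g(12) = 0.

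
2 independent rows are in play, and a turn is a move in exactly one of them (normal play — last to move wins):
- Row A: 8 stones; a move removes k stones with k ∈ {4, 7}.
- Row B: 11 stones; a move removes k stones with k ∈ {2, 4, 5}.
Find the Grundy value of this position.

0

Grundy values for row A (subtraction set {4, 7}):
k:     0  1  2  3  4  5  6  7  8
g(k):  0  0  0  0  1  1  1  1  2
So g(8) = 2.
Grundy values for row B (subtraction set {2, 4, 5}):
k:     0  1  2  3  4  5  6  7  8  9 10 11
g(k):  0  0  1  1  2  2  3  0  0  1  1  2
So g(11) = 2.
By the Sprague-Grundy theorem, the Grundy value of a sum of independent games is the XOR of the component values.
Combined value = 2 XOR 2 = 0.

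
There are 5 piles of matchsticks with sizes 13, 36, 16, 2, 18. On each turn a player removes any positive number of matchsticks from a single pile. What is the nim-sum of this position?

Bitwise XOR of the heap sizes:
  001101  (13)
  100100  (36)
  010000  (16)
  000010  (2)
  010010  (18)
  ------
  101001  (41)

41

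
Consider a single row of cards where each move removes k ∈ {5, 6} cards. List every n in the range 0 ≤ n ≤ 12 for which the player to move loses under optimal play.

Grundy values for subtraction set {5, 6}:
k:     0  1  2  3  4  5  6  7  8  9 10 11 12
g(k):  0  0  0  0  0  1  1  1  1  1  2  0  0
The P-positions (g = 0) in 0..12 are 0, 1, 2, 3, 4, 11, 12.

0, 1, 2, 3, 4, 11, 12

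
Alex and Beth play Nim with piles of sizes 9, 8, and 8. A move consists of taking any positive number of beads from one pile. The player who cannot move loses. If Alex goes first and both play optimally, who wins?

Alex wins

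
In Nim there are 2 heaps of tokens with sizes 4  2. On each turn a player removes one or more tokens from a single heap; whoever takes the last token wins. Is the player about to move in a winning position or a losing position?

Bitwise XOR of the heap sizes:
  100  (4)
  010  (2)
  ---
  110  (6)
The nim-sum is 6 ≠ 0, so this is an N-position: the player to move can win.

Winning position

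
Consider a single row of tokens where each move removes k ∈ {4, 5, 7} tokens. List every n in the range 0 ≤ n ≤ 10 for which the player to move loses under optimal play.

0, 1, 2, 3

Compute g(0), g(1), … for moves {4, 5, 7}:
g(0) = mex{} = 0
g(1) = mex{} = 0
g(2) = mex{} = 0
g(3) = mex{} = 0
g(4) = mex{0} = 1
g(5) = mex{0} = 1
g(6) = mex{0} = 1
g(7) = mex{0} = 1
g(8) = mex{0,1} = 2
g(9) = mex{0,1} = 2
g(10) = mex{0,1} = 2
The P-positions (g = 0) in 0..10 are 0, 1, 2, 3.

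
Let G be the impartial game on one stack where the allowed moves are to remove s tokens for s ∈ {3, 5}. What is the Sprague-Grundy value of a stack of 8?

Grundy values for subtraction set {3, 5}:
g(0) = mex{} = 0
g(1) = mex{} = 0
g(2) = mex{} = 0
g(3) = mex{0} = 1
g(4) = mex{0} = 1
g(5) = mex{0} = 1
g(6) = mex{0,1} = 2
g(7) = mex{0,1} = 2
g(8) = mex{1} = 0
So g(8) = 0.

0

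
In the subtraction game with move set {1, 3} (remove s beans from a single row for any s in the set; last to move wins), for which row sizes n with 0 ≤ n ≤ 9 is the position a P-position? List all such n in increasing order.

0, 2, 4, 6, 8

Grundy values for subtraction set {1, 3}:
k:     0  1  2  3  4  5  6  7  8  9
g(k):  0  1  0  1  0  1  0  1  0  1
The P-positions (g = 0) in 0..9 are 0, 2, 4, 6, 8.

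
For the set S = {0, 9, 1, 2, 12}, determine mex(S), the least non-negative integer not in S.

3

The values 0, 1, 2 are all present; 3 is the first non-negative integer missing from the set.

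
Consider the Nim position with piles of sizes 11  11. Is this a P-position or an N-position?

P-position

In binary:
  1011  (11)
  1011  (11)
  ----
  0000  (0)
The nim-sum is 0, so this is a P-position: the player to move is in a losing position under optimal play.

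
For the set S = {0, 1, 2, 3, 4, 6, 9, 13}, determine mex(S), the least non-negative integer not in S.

5

The values 0, 1, 2, 3, 4 are all present; 5 is the first non-negative integer missing from the set.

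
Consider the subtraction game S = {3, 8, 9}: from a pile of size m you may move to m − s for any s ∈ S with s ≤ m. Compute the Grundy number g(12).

Grundy values for subtraction set {3, 8, 9}:
k:     0  1  2  3  4  5  6  7  8  9 10 11 12
g(k):  0  0  0  1  1  1  0  0  2  1  1  3  0
So g(12) = 0.

0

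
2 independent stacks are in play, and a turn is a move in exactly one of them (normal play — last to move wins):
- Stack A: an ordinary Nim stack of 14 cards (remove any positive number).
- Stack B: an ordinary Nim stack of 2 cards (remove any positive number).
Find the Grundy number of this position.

12

Stack A is a plain Nim stack of size 14, so its Grundy value is 14.
Stack B is a plain Nim stack of size 2, so its Grundy value is 2.
By the Sprague-Grundy theorem, the Grundy value of a sum of independent games is the XOR of the component values.
Combined value = 14 ⊕ 2 = 12.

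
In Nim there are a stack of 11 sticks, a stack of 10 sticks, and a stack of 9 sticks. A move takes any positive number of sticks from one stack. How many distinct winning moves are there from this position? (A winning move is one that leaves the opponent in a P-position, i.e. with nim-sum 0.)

Compute the nim-sum pairwise:
11 ⊕ 10 = 1
1 ⊕ 9 = 8
The overall nim-sum is X = 8. A stack of size p has a winning move iff p XOR X < p (reduce it to p XOR X).
  11: 11 XOR 8 = 3 < 11 — winning move (to 3).
  10: 10 XOR 8 = 2 < 10 — winning move (to 2).
  9: 9 XOR 8 = 1 < 9 — winning move (to 1).
That gives 3 winning moves.

3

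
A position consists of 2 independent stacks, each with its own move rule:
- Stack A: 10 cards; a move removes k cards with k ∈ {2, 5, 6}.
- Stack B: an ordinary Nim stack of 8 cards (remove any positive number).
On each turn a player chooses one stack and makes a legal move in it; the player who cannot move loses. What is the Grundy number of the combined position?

9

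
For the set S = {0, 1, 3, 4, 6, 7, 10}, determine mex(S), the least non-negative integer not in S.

The values 0, 1 are all present; 2 is the first non-negative integer missing from the set.

2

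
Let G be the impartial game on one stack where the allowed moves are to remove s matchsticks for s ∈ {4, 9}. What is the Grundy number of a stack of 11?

2

Compute g(0), g(1), … for moves {4, 9}:
g(0) = mex{} = 0
g(1) = mex{} = 0
g(2) = mex{} = 0
g(3) = mex{} = 0
g(4) = mex{0} = 1
g(5) = mex{0} = 1
g(6) = mex{0} = 1
g(7) = mex{0} = 1
g(8) = mex{1} = 0
g(9) = mex{0,1} = 2
g(10) = mex{0,1} = 2
g(11) = mex{0,1} = 2
So g(11) = 2.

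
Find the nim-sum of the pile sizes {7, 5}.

2

Compute the nim-sum pairwise:
7 ^ 5 = 2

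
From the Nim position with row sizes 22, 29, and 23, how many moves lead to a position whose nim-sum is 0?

3

Write each in binary and XOR column by column:
  10110  (22)
  11101  (29)
  10111  (23)
  -----
  11100  (28)
The overall nim-sum is X = 28. A row of size p has a winning move iff p XOR X < p (reduce it to p XOR X).
  22: 22 XOR 28 = 10 < 22 — winning move (to 10).
  29: 29 XOR 28 = 1 < 29 — winning move (to 1).
  23: 23 XOR 28 = 11 < 23 — winning move (to 11).
That gives 3 winning moves.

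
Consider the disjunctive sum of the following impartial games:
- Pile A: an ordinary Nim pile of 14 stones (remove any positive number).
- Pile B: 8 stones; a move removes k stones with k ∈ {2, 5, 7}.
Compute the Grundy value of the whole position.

12

Pile A is a plain Nim pile of size 14, so its Grundy value is 14.
Grundy values for pile B (subtraction set {2, 5, 7}):
g(0) = mex{} = 0
g(1) = mex{} = 0
g(2) = mex{0} = 1
g(3) = mex{0} = 1
g(4) = mex{1} = 0
g(5) = mex{0,1} = 2
g(6) = mex{0} = 1
g(7) = mex{0,1,2} = 3
g(8) = mex{0,1} = 2
So g(8) = 2.
The value of a disjunctive sum is the nim-sum of the parts.
Combined value = 14 ⊕ 2 = 12.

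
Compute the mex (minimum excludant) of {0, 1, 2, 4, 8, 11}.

3

The values 0, 1, 2 are all present; 3 is the first non-negative integer missing from the set.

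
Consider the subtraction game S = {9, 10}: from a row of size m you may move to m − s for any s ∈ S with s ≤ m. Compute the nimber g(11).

Build the Grundy sequence with g(k) = mex{g(k−s) : s ∈ {9, 10}, s ≤ k}:
k:     0  1  2  3  4  5  6  7  8  9 10 11
g(k):  0  0  0  0  0  0  0  0  0  1  1  1
So g(11) = 1.

1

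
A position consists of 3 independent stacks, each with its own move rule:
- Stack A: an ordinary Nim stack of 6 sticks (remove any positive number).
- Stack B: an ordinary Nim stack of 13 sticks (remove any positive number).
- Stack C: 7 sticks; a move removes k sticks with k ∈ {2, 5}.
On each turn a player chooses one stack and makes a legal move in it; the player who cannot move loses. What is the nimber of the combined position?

Stack A is a plain Nim stack of size 6, so its Grundy value is 6.
Stack B is a plain Nim stack of size 13, so its Grundy value is 13.
Build the Grundy sequence for stack C with g(k) = mex{g(k−s) : s ∈ {2, 5}, s ≤ k}:
k:     0  1  2  3  4  5  6  7
g(k):  0  0  1  1  0  2  1  0
So g(7) = 0.
The value of a disjunctive sum is the nim-sum of the parts.
Combined value = 6 ⊕ 13 ⊕ 0 = 11.

11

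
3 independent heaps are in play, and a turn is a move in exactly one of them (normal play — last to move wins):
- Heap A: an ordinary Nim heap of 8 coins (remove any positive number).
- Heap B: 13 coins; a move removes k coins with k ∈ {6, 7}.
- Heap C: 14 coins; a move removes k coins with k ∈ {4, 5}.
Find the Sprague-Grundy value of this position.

9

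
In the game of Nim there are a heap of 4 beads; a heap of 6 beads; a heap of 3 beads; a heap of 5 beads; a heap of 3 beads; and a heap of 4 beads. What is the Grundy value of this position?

3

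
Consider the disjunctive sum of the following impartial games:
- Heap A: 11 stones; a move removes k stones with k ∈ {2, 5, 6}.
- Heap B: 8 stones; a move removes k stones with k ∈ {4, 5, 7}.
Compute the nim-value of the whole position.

Grundy values for heap A (subtraction set {2, 5, 6}):
k:     0  1  2  3  4  5  6  7  8  9 10 11
g(k):  0  0  1  1  0  2  1  3  0  2  1  0
So g(11) = 0.
For heap B, compute g(0), g(1), … with moves {4, 5, 7}:
k:     0  1  2  3  4  5  6  7  8
g(k):  0  0  0  0  1  1  1  1  2
So g(8) = 2.
The value of a disjunctive sum is the nim-sum of the parts.
Combined value = 0 ⊕ 2 = 2.

2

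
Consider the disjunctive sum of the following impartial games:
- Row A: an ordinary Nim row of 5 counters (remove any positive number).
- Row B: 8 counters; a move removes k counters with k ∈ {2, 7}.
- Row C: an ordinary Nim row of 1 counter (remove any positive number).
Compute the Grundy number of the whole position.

6

Row A is a plain Nim row of size 5, so its Grundy value is 5.
For row B, compute g(0), g(1), … with moves {2, 7}:
k:     0  1  2  3  4  5  6  7  8
g(k):  0  0  1  1  0  0  1  1  2
So g(8) = 2.
Row C is a plain Nim row of size 1, so its Grundy value is 1.
The value of a disjunctive sum is the nim-sum of the parts.
Combined value = 5 ⊕ 2 ⊕ 1 = 6.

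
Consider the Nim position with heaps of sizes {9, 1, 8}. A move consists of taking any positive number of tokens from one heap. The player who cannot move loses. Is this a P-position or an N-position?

Compute the nim-sum pairwise:
9 ^ 1 = 8
8 ^ 8 = 0
The nim-sum is 0, so this is a P-position: the player to move is in a losing position under optimal play.

P-position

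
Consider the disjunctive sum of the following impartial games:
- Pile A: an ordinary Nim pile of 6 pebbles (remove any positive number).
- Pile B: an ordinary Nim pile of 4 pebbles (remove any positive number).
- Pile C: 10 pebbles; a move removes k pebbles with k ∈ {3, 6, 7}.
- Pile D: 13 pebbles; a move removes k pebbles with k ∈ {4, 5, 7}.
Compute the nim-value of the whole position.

2

Pile A is a plain Nim pile of size 6, so its Grundy value is 6.
Pile B is a plain Nim pile of size 4, so its Grundy value is 4.
Grundy values for pile C (subtraction set {3, 6, 7}):
k:     0  1  2  3  4  5  6  7  8  9 10
g(k):  0  0  0  1  1  1  2  2  2  3  0
So g(10) = 0.
Grundy values for pile D (subtraction set {4, 5, 7}):
g(0) = mex{} = 0
g(1) = mex{} = 0
g(2) = mex{} = 0
g(3) = mex{} = 0
g(4) = mex{0} = 1
g(5) = mex{0} = 1
g(6) = mex{0} = 1
g(7) = mex{0} = 1
g(8) = mex{0,1} = 2
g(9) = mex{0,1} = 2
g(10) = mex{0,1} = 2
g(11) = mex{1} = 0
g(12) = mex{1,2} = 0
g(13) = mex{1,2} = 0
So g(13) = 0.
By the Sprague-Grundy theorem, the Grundy value of a sum of independent games is the XOR of the component values.
Combined value = 6 ⊕ 4 ⊕ 0 ⊕ 0 = 2.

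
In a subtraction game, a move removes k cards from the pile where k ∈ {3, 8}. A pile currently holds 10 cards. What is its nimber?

Build the Grundy sequence with g(k) = mex{g(k−s) : s ∈ {3, 8}, s ≤ k}:
g(0) = mex{} = 0
g(1) = mex{} = 0
g(2) = mex{} = 0
g(3) = mex{0} = 1
g(4) = mex{0} = 1
g(5) = mex{0} = 1
g(6) = mex{1} = 0
g(7) = mex{1} = 0
g(8) = mex{0,1} = 2
g(9) = mex{0} = 1
g(10) = mex{0} = 1
So g(10) = 1.

1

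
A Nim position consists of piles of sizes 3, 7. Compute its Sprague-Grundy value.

4

Compute the nim-sum pairwise:
3 ^ 7 = 4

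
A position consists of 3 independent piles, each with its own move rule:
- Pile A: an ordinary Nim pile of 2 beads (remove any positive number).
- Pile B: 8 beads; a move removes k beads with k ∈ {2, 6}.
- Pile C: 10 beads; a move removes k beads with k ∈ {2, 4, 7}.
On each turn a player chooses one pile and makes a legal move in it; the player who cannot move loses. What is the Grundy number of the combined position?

Pile A is a plain Nim pile of size 2, so its Grundy value is 2.
For pile B, compute g(0), g(1), … with moves {2, 6}:
k:     0  1  2  3  4  5  6  7  8
g(k):  0  0  1  1  0  0  1  1  0
So g(8) = 0.
Grundy values for pile C (subtraction set {2, 4, 7}):
k:     0  1  2  3  4  5  6  7  8  9 10
g(k):  0  0  1  1  2  2  0  3  1  0  2
So g(10) = 2.
The value of a disjunctive sum is the nim-sum of the parts.
Combined value = 2 ⊕ 0 ⊕ 2 = 0.

0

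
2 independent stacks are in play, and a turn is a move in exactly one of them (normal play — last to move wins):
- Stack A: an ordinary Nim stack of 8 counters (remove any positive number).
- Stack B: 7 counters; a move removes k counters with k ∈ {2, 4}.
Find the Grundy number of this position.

Stack A is a plain Nim stack of size 8, so its Grundy value is 8.
Build the Grundy sequence for stack B with g(k) = mex{g(k−s) : s ∈ {2, 4}, s ≤ k}:
g(0) = mex{} = 0
g(1) = mex{} = 0
g(2) = mex{0} = 1
g(3) = mex{0} = 1
g(4) = mex{0,1} = 2
g(5) = mex{0,1} = 2
g(6) = mex{1,2} = 0
g(7) = mex{1,2} = 0
So g(7) = 0.
The value of a disjunctive sum is the nim-sum of the parts.
Combined value = 8 XOR 0 = 8.

8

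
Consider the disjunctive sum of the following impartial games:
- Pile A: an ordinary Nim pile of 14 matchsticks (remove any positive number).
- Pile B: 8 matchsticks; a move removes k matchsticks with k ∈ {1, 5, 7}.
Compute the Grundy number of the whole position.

Pile A is a plain Nim pile of size 14, so its Grundy value is 14.
For pile B, compute g(0), g(1), … with moves {1, 5, 7}:
k:     0  1  2  3  4  5  6  7  8
g(k):  0  1  0  1  0  1  0  1  0
So g(8) = 0.
The value of a disjunctive sum is the nim-sum of the parts.
Combined value = 14 ⊕ 0 = 14.

14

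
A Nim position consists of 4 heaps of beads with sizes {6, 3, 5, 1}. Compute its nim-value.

1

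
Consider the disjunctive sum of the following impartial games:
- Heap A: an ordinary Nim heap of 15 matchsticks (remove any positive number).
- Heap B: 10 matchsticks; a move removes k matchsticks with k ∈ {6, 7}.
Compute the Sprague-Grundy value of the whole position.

14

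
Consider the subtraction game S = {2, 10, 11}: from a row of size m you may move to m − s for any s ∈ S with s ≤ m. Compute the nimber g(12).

Grundy values for subtraction set {2, 10, 11}:
k:     0  1  2  3  4  5  6  7  8  9 10 11 12
g(k):  0  0  1  1  0  0  1  1  0  0  1  1  2
So g(12) = 2.

2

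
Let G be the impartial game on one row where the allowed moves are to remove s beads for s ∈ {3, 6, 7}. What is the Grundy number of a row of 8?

2

Build the Grundy sequence with g(k) = mex{g(k−s) : s ∈ {3, 6, 7}, s ≤ k}:
g(0) = mex{} = 0
g(1) = mex{} = 0
g(2) = mex{} = 0
g(3) = mex{0} = 1
g(4) = mex{0} = 1
g(5) = mex{0} = 1
g(6) = mex{0,1} = 2
g(7) = mex{0,1} = 2
g(8) = mex{0,1} = 2
So g(8) = 2.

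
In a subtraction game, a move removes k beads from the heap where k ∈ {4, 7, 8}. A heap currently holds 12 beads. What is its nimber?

0

Compute g(0), g(1), … for moves {4, 7, 8}:
g(0) = mex{} = 0
g(1) = mex{} = 0
g(2) = mex{} = 0
g(3) = mex{} = 0
g(4) = mex{0} = 1
g(5) = mex{0} = 1
g(6) = mex{0} = 1
g(7) = mex{0} = 1
g(8) = mex{0,1} = 2
g(9) = mex{0,1} = 2
g(10) = mex{0,1} = 2
g(11) = mex{0,1} = 2
g(12) = mex{1,2} = 0
So g(12) = 0.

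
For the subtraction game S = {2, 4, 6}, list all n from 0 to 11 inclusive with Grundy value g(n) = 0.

0, 1, 8, 9

Grundy values for subtraction set {2, 4, 6}:
k:     0  1  2  3  4  5  6  7  8  9 10 11
g(k):  0  0  1  1  2  2  3  3  0  0  1  1
The P-positions (g = 0) in 0..11 are 0, 1, 8, 9.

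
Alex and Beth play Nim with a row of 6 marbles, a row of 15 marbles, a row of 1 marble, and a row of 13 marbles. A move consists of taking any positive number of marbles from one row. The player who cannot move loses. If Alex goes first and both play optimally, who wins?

Alex wins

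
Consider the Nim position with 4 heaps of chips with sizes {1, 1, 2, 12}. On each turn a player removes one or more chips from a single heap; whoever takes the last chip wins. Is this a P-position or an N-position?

N-position

Nim-sum: 1 XOR 1 XOR 2 XOR 12 = 14.
The nim-sum is 14 ≠ 0, so this is an N-position: the player to move can win.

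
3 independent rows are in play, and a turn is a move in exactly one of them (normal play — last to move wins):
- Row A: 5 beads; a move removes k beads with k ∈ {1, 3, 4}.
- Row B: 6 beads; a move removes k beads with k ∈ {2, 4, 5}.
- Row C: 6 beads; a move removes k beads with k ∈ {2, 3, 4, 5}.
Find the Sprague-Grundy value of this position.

Build the Grundy sequence for row A with g(k) = mex{g(k−s) : s ∈ {1, 3, 4}, s ≤ k}:
k:     0  1  2  3  4  5
g(k):  0  1  0  1  2  3
So g(5) = 3.
For row B, compute g(0), g(1), … with moves {2, 4, 5}:
k:     0  1  2  3  4  5  6
g(k):  0  0  1  1  2  2  3
So g(6) = 3.
For row C, compute g(0), g(1), … with moves {2, 3, 4, 5}:
g(0) = mex{} = 0
g(1) = mex{} = 0
g(2) = mex{0} = 1
g(3) = mex{0} = 1
g(4) = mex{0,1} = 2
g(5) = mex{0,1} = 2
g(6) = mex{0,1,2} = 3
So g(6) = 3.
The value of a disjunctive sum is the nim-sum of the parts.
Combined value = 3 ⊕ 3 ⊕ 3 = 3.

3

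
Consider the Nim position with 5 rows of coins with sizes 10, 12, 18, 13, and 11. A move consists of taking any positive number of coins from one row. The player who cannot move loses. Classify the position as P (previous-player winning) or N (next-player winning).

Nim-sum: 10 ⊕ 12 ⊕ 18 ⊕ 13 ⊕ 11 = 18.
The nim-sum is 18 ≠ 0, so this is an N-position: the player to move can win.

N-position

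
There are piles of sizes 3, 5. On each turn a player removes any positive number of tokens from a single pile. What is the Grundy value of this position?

Compute the nim-sum pairwise:
3 XOR 5 = 6

6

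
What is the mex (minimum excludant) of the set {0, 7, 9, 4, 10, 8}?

1

0 is in the set but 1 is not, so the mex is 1.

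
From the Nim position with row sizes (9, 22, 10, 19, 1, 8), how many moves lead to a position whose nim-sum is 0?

In binary:
  01001  (9)
  10110  (22)
  01010  (10)
  10011  (19)
  00001  (1)
  01000  (8)
  -----
  01111  (15)
The overall nim-sum is X = 15. A row of size p has a winning move iff p XOR X < p (reduce it to p XOR X).
  9: 9 XOR 15 = 6 < 9 — winning move (to 6).
  22: 22 XOR 15 = 25 ≥ 22 — no move.
  10: 10 XOR 15 = 5 < 10 — winning move (to 5).
  19: 19 XOR 15 = 28 ≥ 19 — no move.
  1: 1 XOR 15 = 14 ≥ 1 — no move.
  8: 8 XOR 15 = 7 < 8 — winning move (to 7).
That gives 3 winning moves.

3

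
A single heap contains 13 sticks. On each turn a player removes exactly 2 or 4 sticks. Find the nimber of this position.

Grundy values for subtraction set {2, 4}:
k:     0  1  2  3  4  5  6  7  8  9 10 11 12 13
g(k):  0  0  1  1  2  2  0  0  1  1  2  2  0  0
So g(13) = 0.

0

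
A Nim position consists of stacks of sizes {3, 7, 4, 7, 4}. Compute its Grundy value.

Write each in binary and XOR column by column:
  011  (3)
  111  (7)
  100  (4)
  111  (7)
  100  (4)
  ---
  011  (3)

3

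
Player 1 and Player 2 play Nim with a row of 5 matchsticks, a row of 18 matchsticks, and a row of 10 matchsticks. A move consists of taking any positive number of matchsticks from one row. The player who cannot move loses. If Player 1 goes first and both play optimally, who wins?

Player 1 wins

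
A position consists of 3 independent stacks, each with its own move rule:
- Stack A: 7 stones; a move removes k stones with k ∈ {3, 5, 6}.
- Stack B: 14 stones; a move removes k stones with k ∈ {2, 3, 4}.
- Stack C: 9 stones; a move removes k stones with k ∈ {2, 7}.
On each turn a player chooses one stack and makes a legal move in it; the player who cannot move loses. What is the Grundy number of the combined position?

Build the Grundy sequence for stack A with g(k) = mex{g(k−s) : s ∈ {3, 5, 6}, s ≤ k}:
g(0) = mex{} = 0
g(1) = mex{} = 0
g(2) = mex{} = 0
g(3) = mex{0} = 1
g(4) = mex{0} = 1
g(5) = mex{0} = 1
g(6) = mex{0,1} = 2
g(7) = mex{0,1} = 2
So g(7) = 2.
Grundy values for stack B (subtraction set {2, 3, 4}):
k:     0  1  2  3  4  5  6  7  8  9 10 11 12 13 14
g(k):  0  0  1  1  2  2  0  0  1  1  2  2  0  0  1
So g(14) = 1.
For stack C, compute g(0), g(1), … with moves {2, 7}:
g(0) = mex{} = 0
g(1) = mex{} = 0
g(2) = mex{0} = 1
g(3) = mex{0} = 1
g(4) = mex{1} = 0
g(5) = mex{1} = 0
g(6) = mex{0} = 1
g(7) = mex{0} = 1
g(8) = mex{0,1} = 2
g(9) = mex{1} = 0
So g(9) = 0.
By the Sprague-Grundy theorem, the Grundy value of a sum of independent games is the XOR of the component values.
Combined value = 2 XOR 1 XOR 0 = 3.

3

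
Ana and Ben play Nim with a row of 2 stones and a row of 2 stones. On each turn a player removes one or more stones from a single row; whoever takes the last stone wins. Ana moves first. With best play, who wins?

Compute the nim-sum pairwise:
2 ⊕ 2 = 0
The nim-sum is 0, so this is a P-position: the player to move is in a losing position under optimal play; Ana is about to move from it and so loses — Ben wins.

Ben wins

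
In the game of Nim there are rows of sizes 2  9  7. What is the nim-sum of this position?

12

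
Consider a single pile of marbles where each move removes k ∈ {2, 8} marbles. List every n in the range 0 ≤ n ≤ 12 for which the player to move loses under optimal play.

0, 1, 4, 5, 10, 11

Compute g(0), g(1), … for moves {2, 8}:
k:     0  1  2  3  4  5  6  7  8  9 10 11 12
g(k):  0  0  1  1  0  0  1  1  2  2  0  0  1
The P-positions (g = 0) in 0..12 are 0, 1, 4, 5, 10, 11.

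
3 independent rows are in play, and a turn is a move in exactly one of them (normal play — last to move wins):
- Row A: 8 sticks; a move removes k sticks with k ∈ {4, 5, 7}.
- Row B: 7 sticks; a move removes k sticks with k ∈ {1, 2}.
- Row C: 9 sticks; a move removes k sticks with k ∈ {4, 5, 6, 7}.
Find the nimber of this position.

1

Build the Grundy sequence for row A with g(k) = mex{g(k−s) : s ∈ {4, 5, 7}, s ≤ k}:
g(0) = mex{} = 0
g(1) = mex{} = 0
g(2) = mex{} = 0
g(3) = mex{} = 0
g(4) = mex{0} = 1
g(5) = mex{0} = 1
g(6) = mex{0} = 1
g(7) = mex{0} = 1
g(8) = mex{0,1} = 2
So g(8) = 2.
Grundy values for row B (subtraction set {1, 2}):
k:     0  1  2  3  4  5  6  7
g(k):  0  1  2  0  1  2  0  1
So g(7) = 1.
For row C, compute g(0), g(1), … with moves {4, 5, 6, 7}:
g(0) = mex{} = 0
g(1) = mex{} = 0
g(2) = mex{} = 0
g(3) = mex{} = 0
g(4) = mex{0} = 1
g(5) = mex{0} = 1
g(6) = mex{0} = 1
g(7) = mex{0} = 1
g(8) = mex{0,1} = 2
g(9) = mex{0,1} = 2
So g(9) = 2.
The value of a disjunctive sum is the nim-sum of the parts.
Combined value = 2 ⊕ 1 ⊕ 2 = 1.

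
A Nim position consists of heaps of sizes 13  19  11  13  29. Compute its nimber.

5

Nim-sum: 13 ⊕ 19 ⊕ 11 ⊕ 13 ⊕ 29 = 5.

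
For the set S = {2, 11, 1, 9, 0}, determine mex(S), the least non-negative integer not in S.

The values 0, 1, 2 are all present; 3 is the first non-negative integer missing from the set.

3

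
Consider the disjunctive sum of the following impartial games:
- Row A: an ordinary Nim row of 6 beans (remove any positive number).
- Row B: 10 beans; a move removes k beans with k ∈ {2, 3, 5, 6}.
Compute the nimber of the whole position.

Row A is a plain Nim row of size 6, so its Grundy value is 6.
Build the Grundy sequence for row B with g(k) = mex{g(k−s) : s ∈ {2, 3, 5, 6}, s ≤ k}:
k:     0  1  2  3  4  5  6  7  8  9 10
g(k):  0  0  1  1  2  2  3  3  0  0  1
So g(10) = 1.
The value of a disjunctive sum is the nim-sum of the parts.
Combined value = 6 XOR 1 = 7.

7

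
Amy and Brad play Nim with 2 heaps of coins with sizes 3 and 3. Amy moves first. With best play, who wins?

Brad wins

Write each in binary and XOR column by column:
  11  (3)
  11  (3)
  --
  00  (0)
The nim-sum is 0, so this is a P-position: the player to move is in a losing position under optimal play; Amy is about to move from it and so loses — Brad wins.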